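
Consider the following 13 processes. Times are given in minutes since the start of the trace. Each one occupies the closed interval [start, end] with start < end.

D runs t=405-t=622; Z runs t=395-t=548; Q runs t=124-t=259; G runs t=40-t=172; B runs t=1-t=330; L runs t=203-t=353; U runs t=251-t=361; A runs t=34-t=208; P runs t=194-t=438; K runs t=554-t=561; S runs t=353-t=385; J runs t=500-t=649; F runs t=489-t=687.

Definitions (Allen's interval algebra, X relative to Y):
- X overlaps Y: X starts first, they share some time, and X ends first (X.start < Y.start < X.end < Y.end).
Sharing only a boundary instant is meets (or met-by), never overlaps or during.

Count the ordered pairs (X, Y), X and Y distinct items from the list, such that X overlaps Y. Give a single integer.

19

Checking all 156 ordered pairs for relation 'overlaps'; matching pairs in alphabetical order:
(A, L): A overlaps L ✓
(A, P): A overlaps P ✓
(A, Q): A overlaps Q ✓
(B, L): B overlaps L ✓
(B, P): B overlaps P ✓
(B, U): B overlaps U ✓
(D, F): D overlaps F ✓
(D, J): D overlaps J ✓
(G, Q): G overlaps Q ✓
(L, U): L overlaps U ✓
(P, D): P overlaps D ✓
(P, Z): P overlaps Z ✓
(Q, L): Q overlaps L ✓
(Q, P): Q overlaps P ✓
(Q, U): Q overlaps U ✓
(U, S): U overlaps S ✓
(Z, D): Z overlaps D ✓
(Z, F): Z overlaps F ✓
(Z, J): Z overlaps J ✓
Count: 19.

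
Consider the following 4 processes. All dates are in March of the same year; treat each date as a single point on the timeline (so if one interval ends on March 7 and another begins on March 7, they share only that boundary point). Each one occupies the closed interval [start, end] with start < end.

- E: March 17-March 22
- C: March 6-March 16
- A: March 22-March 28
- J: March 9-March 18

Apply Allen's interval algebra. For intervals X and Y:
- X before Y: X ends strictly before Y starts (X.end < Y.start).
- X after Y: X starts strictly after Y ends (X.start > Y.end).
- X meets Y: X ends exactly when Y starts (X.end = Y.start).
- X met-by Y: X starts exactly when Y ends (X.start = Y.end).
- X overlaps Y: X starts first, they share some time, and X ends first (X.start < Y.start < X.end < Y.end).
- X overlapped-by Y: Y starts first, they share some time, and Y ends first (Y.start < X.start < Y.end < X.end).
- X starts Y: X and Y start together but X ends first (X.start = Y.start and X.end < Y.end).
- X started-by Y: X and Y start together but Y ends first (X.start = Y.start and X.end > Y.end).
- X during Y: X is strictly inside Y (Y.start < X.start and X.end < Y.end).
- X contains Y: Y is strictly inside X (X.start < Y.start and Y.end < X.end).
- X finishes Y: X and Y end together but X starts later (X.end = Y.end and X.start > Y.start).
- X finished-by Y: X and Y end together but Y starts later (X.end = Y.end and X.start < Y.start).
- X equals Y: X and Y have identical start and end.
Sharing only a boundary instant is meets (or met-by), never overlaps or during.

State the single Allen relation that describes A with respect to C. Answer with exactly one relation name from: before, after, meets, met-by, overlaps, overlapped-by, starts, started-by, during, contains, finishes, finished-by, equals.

A = [March 22, March 28]; C = [March 6, March 16].
Compare endpoints: A.start > C.start, A.start > C.end, A.end > C.start, A.end > C.end.
That pattern is 'after'.

after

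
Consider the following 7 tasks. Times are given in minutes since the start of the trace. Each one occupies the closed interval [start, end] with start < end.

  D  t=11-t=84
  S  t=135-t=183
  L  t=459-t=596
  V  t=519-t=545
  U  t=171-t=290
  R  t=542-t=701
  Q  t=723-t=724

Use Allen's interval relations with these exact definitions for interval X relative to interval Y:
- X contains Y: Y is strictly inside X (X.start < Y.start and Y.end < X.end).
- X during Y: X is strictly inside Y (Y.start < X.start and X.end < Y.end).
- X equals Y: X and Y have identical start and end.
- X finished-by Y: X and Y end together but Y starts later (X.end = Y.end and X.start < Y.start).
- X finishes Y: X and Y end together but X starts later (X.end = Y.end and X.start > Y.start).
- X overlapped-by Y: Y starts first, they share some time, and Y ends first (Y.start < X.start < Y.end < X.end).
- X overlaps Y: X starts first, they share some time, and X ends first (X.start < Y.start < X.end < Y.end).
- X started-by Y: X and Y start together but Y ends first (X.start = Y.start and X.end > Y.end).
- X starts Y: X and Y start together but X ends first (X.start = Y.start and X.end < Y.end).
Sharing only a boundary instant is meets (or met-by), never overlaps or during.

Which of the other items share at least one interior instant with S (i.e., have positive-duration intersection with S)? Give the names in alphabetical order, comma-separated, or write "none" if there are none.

Target S = [t=135, t=183].
D [t=11, t=84] → before → no.
L [t=459, t=596] → after → no.
Q [t=723, t=724] → after → no.
R [t=542, t=701] → after → no.
U [t=171, t=290] → overlapped-by → yes.
V [t=519, t=545] → after → no.
Result: U.

U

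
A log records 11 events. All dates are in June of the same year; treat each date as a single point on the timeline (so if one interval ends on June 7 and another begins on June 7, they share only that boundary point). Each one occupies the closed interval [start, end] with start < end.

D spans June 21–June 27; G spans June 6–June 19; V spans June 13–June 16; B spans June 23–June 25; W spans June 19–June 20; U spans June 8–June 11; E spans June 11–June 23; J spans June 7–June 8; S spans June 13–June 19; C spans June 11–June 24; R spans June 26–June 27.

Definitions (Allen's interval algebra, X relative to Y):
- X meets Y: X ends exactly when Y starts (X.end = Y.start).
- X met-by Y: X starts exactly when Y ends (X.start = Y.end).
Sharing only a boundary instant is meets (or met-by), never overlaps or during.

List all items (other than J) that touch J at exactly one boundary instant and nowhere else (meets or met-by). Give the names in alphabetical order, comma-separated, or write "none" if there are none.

U

Target J = [June 7, June 8].
B [June 23, June 25] → after → no.
C [June 11, June 24] → after → no.
D [June 21, June 27] → after → no.
E [June 11, June 23] → after → no.
G [June 6, June 19] → contains → no.
R [June 26, June 27] → after → no.
S [June 13, June 19] → after → no.
U [June 8, June 11] → met-by → yes.
V [June 13, June 16] → after → no.
W [June 19, June 20] → after → no.
Result: U.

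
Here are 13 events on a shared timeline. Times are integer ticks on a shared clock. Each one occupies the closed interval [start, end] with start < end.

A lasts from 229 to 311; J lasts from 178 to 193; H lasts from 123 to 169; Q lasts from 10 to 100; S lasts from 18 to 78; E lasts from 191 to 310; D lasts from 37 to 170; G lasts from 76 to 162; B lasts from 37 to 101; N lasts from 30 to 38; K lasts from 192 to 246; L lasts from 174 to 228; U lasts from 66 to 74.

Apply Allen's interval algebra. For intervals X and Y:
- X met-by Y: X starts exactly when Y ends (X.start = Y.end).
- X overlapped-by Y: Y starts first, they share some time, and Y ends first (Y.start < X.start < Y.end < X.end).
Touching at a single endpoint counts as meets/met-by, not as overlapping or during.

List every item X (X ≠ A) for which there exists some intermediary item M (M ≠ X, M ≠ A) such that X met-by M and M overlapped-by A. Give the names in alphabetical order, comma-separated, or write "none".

none

Target A = [229, 311].
Intermediaries M with M overlapped-by A: none.
Union: none.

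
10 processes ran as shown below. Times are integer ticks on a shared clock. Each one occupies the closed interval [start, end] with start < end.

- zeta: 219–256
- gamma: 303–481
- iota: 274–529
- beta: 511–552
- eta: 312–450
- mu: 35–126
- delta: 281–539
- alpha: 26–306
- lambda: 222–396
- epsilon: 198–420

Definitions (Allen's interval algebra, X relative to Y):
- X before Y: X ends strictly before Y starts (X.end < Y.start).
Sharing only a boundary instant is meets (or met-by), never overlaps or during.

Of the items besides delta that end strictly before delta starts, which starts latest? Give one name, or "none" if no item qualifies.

Target delta = [281, 539].
alpha [26, 306] → overlaps → excluded.
beta [511, 552] → overlapped-by → excluded.
epsilon [198, 420] → overlaps → excluded.
eta [312, 450] → during → excluded.
gamma [303, 481] → during → excluded.
iota [274, 529] → overlaps → excluded.
lambda [222, 396] → overlaps → excluded.
mu [35, 126] → before → candidate.
zeta [219, 256] → before → candidate.
Among candidates, latest start is 219 → zeta.

zeta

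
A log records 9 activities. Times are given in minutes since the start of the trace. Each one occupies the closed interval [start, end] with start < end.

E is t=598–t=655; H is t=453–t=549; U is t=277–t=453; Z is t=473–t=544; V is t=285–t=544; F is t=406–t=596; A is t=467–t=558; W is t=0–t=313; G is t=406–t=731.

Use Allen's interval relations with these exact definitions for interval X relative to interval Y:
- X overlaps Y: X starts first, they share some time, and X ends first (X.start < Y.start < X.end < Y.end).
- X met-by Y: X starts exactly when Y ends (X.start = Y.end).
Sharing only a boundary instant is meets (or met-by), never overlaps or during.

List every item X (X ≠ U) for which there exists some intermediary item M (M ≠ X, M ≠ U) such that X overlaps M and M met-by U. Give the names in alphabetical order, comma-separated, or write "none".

Target U = [t=277, t=453].
Intermediaries M with M met-by U: H.
Via H — items with X overlaps H: V.
Union: V.

V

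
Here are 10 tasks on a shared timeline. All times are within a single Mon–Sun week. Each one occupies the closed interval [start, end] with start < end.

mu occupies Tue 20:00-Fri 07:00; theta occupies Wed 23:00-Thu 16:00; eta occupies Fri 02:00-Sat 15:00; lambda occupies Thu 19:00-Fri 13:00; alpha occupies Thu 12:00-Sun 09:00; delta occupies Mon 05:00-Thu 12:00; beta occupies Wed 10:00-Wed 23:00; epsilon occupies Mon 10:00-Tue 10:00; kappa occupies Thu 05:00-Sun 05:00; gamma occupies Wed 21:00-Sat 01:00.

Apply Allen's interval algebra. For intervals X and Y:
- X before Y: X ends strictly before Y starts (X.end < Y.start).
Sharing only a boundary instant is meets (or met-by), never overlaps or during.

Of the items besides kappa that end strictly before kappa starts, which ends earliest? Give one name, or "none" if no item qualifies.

epsilon

Target kappa = [Thu 05:00, Sun 05:00].
alpha [Thu 12:00, Sun 09:00] → overlapped-by → excluded.
beta [Wed 10:00, Wed 23:00] → before → candidate.
delta [Mon 05:00, Thu 12:00] → overlaps → excluded.
epsilon [Mon 10:00, Tue 10:00] → before → candidate.
eta [Fri 02:00, Sat 15:00] → during → excluded.
gamma [Wed 21:00, Sat 01:00] → overlaps → excluded.
lambda [Thu 19:00, Fri 13:00] → during → excluded.
mu [Tue 20:00, Fri 07:00] → overlaps → excluded.
theta [Wed 23:00, Thu 16:00] → overlaps → excluded.
Among candidates, earliest end is Tue 10:00 → epsilon.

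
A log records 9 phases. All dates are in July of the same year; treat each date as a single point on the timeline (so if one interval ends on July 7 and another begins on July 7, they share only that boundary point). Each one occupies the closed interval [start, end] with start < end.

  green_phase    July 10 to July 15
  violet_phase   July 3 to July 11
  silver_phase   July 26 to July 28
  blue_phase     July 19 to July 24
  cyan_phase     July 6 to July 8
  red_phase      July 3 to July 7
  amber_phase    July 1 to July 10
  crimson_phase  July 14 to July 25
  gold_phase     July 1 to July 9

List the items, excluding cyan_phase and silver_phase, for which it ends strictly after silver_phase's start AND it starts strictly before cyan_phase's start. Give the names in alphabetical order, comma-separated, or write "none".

none

Conditions: its end is strictly after silver_phase's start (X.end > July 26) AND its start is strictly before cyan_phase's start (X.start < July 6).
amber_phase: end July 10 > July 26? ✗; start July 1 < July 6? ✓ → no.
blue_phase: end July 24 > July 26? ✗; start July 19 < July 6? ✗ → no.
crimson_phase: end July 25 > July 26? ✗; start July 14 < July 6? ✗ → no.
gold_phase: end July 9 > July 26? ✗; start July 1 < July 6? ✓ → no.
green_phase: end July 15 > July 26? ✗; start July 10 < July 6? ✗ → no.
red_phase: end July 7 > July 26? ✗; start July 3 < July 6? ✓ → no.
violet_phase: end July 11 > July 26? ✗; start July 3 < July 6? ✓ → no.
Result: none.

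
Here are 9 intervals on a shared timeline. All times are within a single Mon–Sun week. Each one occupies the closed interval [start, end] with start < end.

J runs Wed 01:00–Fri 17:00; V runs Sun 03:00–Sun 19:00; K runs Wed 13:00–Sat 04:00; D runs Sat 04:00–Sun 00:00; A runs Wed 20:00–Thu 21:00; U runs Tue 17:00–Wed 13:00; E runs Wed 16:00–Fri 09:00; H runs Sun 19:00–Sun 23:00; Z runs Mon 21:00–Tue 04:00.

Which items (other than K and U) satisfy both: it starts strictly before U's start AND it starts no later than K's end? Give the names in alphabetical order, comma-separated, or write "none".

Conditions: its start is strictly before U's start (X.start < Tue 17:00) AND its start is no later than K's end (X.start <= Sat 04:00).
A: start Wed 20:00 < Tue 17:00? ✗; start Wed 20:00 <= Sat 04:00? ✓ → no.
D: start Sat 04:00 < Tue 17:00? ✗; start Sat 04:00 <= Sat 04:00? ✓ → no.
E: start Wed 16:00 < Tue 17:00? ✗; start Wed 16:00 <= Sat 04:00? ✓ → no.
H: start Sun 19:00 < Tue 17:00? ✗; start Sun 19:00 <= Sat 04:00? ✗ → no.
J: start Wed 01:00 < Tue 17:00? ✗; start Wed 01:00 <= Sat 04:00? ✓ → no.
V: start Sun 03:00 < Tue 17:00? ✗; start Sun 03:00 <= Sat 04:00? ✗ → no.
Z: start Mon 21:00 < Tue 17:00? ✓; start Mon 21:00 <= Sat 04:00? ✓ → yes.
Result: Z.

Z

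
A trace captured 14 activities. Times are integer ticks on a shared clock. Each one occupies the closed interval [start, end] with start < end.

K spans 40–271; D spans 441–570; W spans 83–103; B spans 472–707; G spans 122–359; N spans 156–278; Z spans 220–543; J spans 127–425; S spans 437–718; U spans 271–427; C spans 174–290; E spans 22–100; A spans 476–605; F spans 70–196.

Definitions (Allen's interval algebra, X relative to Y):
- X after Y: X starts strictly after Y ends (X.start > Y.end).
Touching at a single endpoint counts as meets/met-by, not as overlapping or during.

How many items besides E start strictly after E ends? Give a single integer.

Target E = [22, 100].
A [476, 605] → after → counts.
B [472, 707] → after → counts.
C [174, 290] → after → counts.
D [441, 570] → after → counts.
F [70, 196] → overlapped-by → no.
G [122, 359] → after → counts.
J [127, 425] → after → counts.
K [40, 271] → overlapped-by → no.
N [156, 278] → after → counts.
S [437, 718] → after → counts.
U [271, 427] → after → counts.
W [83, 103] → overlapped-by → no.
Z [220, 543] → after → counts.
Total: 10.

10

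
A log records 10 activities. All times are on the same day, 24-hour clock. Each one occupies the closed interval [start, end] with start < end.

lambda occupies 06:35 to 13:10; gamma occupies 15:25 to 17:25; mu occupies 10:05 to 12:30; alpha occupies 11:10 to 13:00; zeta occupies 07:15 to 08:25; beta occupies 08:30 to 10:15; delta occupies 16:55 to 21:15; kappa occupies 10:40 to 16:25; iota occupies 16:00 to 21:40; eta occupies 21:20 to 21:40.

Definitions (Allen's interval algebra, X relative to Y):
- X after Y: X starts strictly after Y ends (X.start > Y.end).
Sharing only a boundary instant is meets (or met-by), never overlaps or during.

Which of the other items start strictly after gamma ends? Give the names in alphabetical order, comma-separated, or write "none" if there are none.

eta

Target gamma = [15:25, 17:25].
alpha [11:10, 13:00] → before → no.
beta [08:30, 10:15] → before → no.
delta [16:55, 21:15] → overlapped-by → no.
eta [21:20, 21:40] → after → yes.
iota [16:00, 21:40] → overlapped-by → no.
kappa [10:40, 16:25] → overlaps → no.
lambda [06:35, 13:10] → before → no.
mu [10:05, 12:30] → before → no.
zeta [07:15, 08:25] → before → no.
Result: eta.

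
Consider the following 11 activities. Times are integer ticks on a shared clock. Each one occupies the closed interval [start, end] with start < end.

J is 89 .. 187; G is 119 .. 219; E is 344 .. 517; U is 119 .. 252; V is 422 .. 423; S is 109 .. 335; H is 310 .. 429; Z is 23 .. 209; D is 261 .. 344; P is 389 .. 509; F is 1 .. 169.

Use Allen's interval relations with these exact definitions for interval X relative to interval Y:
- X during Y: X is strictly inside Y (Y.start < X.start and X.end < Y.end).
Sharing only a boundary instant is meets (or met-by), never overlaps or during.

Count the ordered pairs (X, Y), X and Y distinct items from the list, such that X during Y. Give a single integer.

Checking all 110 ordered pairs for relation 'during'; matching pairs in alphabetical order:
(G, S): G during S ✓
(J, Z): J during Z ✓
(P, E): P during E ✓
(U, S): U during S ✓
(V, E): V during E ✓
(V, H): V during H ✓
(V, P): V during P ✓
Count: 7.

7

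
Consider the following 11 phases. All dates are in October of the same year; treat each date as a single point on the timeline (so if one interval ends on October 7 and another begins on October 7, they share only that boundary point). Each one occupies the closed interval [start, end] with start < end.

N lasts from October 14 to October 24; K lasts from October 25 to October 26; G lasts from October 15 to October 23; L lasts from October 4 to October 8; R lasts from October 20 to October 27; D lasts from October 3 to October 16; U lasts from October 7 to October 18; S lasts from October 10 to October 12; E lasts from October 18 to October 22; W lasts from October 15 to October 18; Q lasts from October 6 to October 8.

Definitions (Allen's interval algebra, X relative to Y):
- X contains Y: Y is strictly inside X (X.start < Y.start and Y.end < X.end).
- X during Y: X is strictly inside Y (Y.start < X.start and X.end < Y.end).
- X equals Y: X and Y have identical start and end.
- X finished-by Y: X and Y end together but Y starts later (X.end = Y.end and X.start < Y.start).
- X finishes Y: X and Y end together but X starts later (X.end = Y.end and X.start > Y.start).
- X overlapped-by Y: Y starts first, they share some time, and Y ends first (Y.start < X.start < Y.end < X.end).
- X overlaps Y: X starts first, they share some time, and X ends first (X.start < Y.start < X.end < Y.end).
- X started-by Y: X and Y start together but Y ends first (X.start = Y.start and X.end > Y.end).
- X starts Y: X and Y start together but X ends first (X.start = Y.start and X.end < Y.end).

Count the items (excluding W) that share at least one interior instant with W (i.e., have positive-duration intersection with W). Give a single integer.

Target W = [October 15, October 18].
D [October 3, October 16] → overlaps → counts.
E [October 18, October 22] → met-by → no.
G [October 15, October 23] → started-by → counts.
K [October 25, October 26] → after → no.
L [October 4, October 8] → before → no.
N [October 14, October 24] → contains → counts.
Q [October 6, October 8] → before → no.
R [October 20, October 27] → after → no.
S [October 10, October 12] → before → no.
U [October 7, October 18] → finished-by → counts.
Total: 4.

4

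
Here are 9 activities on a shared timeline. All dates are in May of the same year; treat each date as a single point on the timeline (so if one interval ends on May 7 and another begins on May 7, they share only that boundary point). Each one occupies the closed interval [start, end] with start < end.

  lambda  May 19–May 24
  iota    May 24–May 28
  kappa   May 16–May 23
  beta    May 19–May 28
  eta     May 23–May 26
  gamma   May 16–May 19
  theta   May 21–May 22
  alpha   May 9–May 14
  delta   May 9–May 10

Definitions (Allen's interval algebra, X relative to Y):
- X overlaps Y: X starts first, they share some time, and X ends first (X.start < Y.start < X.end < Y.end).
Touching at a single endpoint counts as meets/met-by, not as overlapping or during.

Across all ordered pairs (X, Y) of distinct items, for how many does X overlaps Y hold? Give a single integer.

4

Checking all 72 ordered pairs for relation 'overlaps'; matching pairs in alphabetical order:
(eta, iota): eta overlaps iota ✓
(kappa, beta): kappa overlaps beta ✓
(kappa, lambda): kappa overlaps lambda ✓
(lambda, eta): lambda overlaps eta ✓
Count: 4.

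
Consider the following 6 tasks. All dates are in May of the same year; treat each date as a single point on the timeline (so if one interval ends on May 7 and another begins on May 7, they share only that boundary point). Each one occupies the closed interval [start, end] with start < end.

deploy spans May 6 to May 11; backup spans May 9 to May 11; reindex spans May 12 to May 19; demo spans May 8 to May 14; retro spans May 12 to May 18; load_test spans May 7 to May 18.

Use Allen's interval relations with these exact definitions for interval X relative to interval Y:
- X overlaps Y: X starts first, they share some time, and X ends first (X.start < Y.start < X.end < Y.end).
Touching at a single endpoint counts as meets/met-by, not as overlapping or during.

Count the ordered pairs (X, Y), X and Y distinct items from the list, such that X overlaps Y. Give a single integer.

5

Checking all 30 ordered pairs for relation 'overlaps'; matching pairs in alphabetical order:
(demo, reindex): demo overlaps reindex ✓
(demo, retro): demo overlaps retro ✓
(deploy, demo): deploy overlaps demo ✓
(deploy, load_test): deploy overlaps load_test ✓
(load_test, reindex): load_test overlaps reindex ✓
Count: 5.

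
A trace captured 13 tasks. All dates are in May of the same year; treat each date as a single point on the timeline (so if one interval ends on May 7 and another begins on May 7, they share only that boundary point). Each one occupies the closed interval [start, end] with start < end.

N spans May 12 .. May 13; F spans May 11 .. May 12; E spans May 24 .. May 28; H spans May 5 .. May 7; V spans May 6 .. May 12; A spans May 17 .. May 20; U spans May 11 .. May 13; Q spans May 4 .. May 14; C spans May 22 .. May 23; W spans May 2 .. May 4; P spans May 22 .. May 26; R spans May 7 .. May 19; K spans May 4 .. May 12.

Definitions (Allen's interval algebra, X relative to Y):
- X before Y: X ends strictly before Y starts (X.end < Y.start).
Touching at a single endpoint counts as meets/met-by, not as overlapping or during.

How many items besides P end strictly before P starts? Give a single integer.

10

Target P = [May 22, May 26].
A [May 17, May 20] → before → counts.
C [May 22, May 23] → starts → no.
E [May 24, May 28] → overlapped-by → no.
F [May 11, May 12] → before → counts.
H [May 5, May 7] → before → counts.
K [May 4, May 12] → before → counts.
N [May 12, May 13] → before → counts.
Q [May 4, May 14] → before → counts.
R [May 7, May 19] → before → counts.
U [May 11, May 13] → before → counts.
V [May 6, May 12] → before → counts.
W [May 2, May 4] → before → counts.
Total: 10.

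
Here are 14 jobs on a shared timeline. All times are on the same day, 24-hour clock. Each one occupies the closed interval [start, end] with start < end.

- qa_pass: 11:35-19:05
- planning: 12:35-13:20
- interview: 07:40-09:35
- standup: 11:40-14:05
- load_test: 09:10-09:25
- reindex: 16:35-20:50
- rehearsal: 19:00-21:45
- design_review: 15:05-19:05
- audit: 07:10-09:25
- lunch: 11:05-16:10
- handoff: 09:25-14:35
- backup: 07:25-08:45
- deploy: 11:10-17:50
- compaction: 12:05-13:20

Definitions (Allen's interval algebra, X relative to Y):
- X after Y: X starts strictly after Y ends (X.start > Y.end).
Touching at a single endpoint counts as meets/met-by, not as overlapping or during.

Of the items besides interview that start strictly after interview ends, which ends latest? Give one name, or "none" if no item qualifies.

rehearsal

Target interview = [07:40, 09:35].
audit [07:10, 09:25] → overlaps → excluded.
backup [07:25, 08:45] → overlaps → excluded.
compaction [12:05, 13:20] → after → candidate.
deploy [11:10, 17:50] → after → candidate.
design_review [15:05, 19:05] → after → candidate.
handoff [09:25, 14:35] → overlapped-by → excluded.
load_test [09:10, 09:25] → during → excluded.
lunch [11:05, 16:10] → after → candidate.
planning [12:35, 13:20] → after → candidate.
qa_pass [11:35, 19:05] → after → candidate.
rehearsal [19:00, 21:45] → after → candidate.
reindex [16:35, 20:50] → after → candidate.
standup [11:40, 14:05] → after → candidate.
Among candidates, latest end is 21:45 → rehearsal.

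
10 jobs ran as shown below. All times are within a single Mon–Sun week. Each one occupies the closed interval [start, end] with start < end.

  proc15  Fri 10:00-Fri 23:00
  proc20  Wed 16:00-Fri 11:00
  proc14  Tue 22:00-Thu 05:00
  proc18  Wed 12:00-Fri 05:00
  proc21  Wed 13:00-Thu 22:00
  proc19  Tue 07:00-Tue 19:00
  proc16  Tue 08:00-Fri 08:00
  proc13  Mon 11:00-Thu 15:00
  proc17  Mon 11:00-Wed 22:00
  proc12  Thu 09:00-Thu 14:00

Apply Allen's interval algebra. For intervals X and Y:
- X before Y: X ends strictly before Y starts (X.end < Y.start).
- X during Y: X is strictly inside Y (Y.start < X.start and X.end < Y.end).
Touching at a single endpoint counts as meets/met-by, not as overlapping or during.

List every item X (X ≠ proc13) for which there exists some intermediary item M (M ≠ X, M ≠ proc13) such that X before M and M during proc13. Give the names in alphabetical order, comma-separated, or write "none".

Target proc13 = [Mon 11:00, Thu 15:00].
Intermediaries M with M during proc13: proc12, proc14, proc19.
Via proc12 — items with X before proc12: proc14, proc17, proc19.
Via proc14 — items with X before proc14: proc19.
Via proc19 — items with X before proc19: none.
Union: proc14, proc17, proc19.

proc14, proc17, proc19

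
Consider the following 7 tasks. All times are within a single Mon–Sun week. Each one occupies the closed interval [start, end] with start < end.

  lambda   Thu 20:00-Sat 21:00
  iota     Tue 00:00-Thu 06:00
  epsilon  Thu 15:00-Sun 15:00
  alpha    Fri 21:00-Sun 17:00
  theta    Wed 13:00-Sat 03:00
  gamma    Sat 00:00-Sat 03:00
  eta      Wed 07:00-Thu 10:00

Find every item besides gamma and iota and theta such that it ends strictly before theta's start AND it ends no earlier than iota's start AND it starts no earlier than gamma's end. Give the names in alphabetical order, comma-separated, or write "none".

Conditions: its end is strictly before theta's start (X.end < Wed 13:00) AND its end is no earlier than iota's start (X.end >= Tue 00:00) AND its start is no earlier than gamma's end (X.start >= Sat 03:00).
alpha: end Sun 17:00 < Wed 13:00? ✗; end Sun 17:00 >= Tue 00:00? ✓; start Fri 21:00 >= Sat 03:00? ✗ → no.
epsilon: end Sun 15:00 < Wed 13:00? ✗; end Sun 15:00 >= Tue 00:00? ✓; start Thu 15:00 >= Sat 03:00? ✗ → no.
eta: end Thu 10:00 < Wed 13:00? ✗; end Thu 10:00 >= Tue 00:00? ✓; start Wed 07:00 >= Sat 03:00? ✗ → no.
lambda: end Sat 21:00 < Wed 13:00? ✗; end Sat 21:00 >= Tue 00:00? ✓; start Thu 20:00 >= Sat 03:00? ✗ → no.
Result: none.

none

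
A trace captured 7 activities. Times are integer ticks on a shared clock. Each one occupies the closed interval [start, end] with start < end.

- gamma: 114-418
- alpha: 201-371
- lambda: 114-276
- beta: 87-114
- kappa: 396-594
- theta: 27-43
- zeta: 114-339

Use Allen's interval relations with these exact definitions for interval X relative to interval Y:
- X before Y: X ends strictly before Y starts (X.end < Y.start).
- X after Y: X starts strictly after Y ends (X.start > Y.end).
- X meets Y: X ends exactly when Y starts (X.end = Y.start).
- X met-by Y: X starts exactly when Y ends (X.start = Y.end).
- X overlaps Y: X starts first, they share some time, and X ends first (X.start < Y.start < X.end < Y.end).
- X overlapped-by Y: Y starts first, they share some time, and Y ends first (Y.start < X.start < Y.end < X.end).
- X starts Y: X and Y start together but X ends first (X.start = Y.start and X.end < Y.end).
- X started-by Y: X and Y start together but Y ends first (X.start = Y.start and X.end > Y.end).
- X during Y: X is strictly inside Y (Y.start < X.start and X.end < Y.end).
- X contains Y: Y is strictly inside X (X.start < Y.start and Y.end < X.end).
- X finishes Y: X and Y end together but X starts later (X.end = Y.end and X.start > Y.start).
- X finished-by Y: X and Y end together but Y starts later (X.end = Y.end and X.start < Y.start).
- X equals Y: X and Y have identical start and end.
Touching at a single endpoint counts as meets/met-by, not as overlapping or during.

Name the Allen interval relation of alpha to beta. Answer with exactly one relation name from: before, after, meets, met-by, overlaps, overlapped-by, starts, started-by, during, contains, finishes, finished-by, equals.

after

alpha = [201, 371]; beta = [87, 114].
Compare endpoints: alpha.start > beta.start, alpha.start > beta.end, alpha.end > beta.start, alpha.end > beta.end.
That pattern is 'after'.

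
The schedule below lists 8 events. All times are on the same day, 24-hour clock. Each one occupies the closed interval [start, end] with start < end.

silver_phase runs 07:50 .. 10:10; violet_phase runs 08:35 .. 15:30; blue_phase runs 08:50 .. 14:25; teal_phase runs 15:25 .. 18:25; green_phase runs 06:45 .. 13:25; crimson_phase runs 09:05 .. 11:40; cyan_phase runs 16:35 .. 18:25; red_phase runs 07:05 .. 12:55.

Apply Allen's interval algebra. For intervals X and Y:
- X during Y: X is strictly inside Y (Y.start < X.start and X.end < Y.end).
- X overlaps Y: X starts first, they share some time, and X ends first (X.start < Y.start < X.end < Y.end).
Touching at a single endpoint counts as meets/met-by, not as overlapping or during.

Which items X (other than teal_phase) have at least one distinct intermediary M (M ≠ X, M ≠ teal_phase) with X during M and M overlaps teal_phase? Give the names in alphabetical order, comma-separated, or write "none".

blue_phase, crimson_phase

Target teal_phase = [15:25, 18:25].
Intermediaries M with M overlaps teal_phase: violet_phase.
Via violet_phase — items with X during violet_phase: blue_phase, crimson_phase.
Union: blue_phase, crimson_phase.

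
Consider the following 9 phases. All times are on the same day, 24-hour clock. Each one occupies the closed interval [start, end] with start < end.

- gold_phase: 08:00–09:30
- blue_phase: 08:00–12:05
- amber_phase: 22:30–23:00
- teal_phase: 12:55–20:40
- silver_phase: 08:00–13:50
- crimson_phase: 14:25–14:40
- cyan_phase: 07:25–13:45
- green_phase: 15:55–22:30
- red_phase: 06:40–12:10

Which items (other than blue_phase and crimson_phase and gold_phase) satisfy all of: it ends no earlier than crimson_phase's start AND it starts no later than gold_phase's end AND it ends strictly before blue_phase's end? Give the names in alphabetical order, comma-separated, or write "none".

Conditions: its end is no earlier than crimson_phase's start (X.end >= 14:25) AND its start is no later than gold_phase's end (X.start <= 09:30) AND its end is strictly before blue_phase's end (X.end < 12:05).
amber_phase: end 23:00 >= 14:25? ✓; start 22:30 <= 09:30? ✗; end 23:00 < 12:05? ✗ → no.
cyan_phase: end 13:45 >= 14:25? ✗; start 07:25 <= 09:30? ✓; end 13:45 < 12:05? ✗ → no.
green_phase: end 22:30 >= 14:25? ✓; start 15:55 <= 09:30? ✗; end 22:30 < 12:05? ✗ → no.
red_phase: end 12:10 >= 14:25? ✗; start 06:40 <= 09:30? ✓; end 12:10 < 12:05? ✗ → no.
silver_phase: end 13:50 >= 14:25? ✗; start 08:00 <= 09:30? ✓; end 13:50 < 12:05? ✗ → no.
teal_phase: end 20:40 >= 14:25? ✓; start 12:55 <= 09:30? ✗; end 20:40 < 12:05? ✗ → no.
Result: none.

none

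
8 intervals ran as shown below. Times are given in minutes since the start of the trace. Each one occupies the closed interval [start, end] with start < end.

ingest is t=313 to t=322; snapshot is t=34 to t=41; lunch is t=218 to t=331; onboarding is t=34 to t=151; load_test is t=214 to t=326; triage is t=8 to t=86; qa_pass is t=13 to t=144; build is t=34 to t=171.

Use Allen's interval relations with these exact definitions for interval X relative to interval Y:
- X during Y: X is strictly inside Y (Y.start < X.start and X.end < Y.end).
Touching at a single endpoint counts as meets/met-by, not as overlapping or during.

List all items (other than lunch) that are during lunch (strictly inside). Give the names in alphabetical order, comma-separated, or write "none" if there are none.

Target lunch = [t=218, t=331].
build [t=34, t=171] → before → no.
ingest [t=313, t=322] → during → yes.
load_test [t=214, t=326] → overlaps → no.
onboarding [t=34, t=151] → before → no.
qa_pass [t=13, t=144] → before → no.
snapshot [t=34, t=41] → before → no.
triage [t=8, t=86] → before → no.
Result: ingest.

ingest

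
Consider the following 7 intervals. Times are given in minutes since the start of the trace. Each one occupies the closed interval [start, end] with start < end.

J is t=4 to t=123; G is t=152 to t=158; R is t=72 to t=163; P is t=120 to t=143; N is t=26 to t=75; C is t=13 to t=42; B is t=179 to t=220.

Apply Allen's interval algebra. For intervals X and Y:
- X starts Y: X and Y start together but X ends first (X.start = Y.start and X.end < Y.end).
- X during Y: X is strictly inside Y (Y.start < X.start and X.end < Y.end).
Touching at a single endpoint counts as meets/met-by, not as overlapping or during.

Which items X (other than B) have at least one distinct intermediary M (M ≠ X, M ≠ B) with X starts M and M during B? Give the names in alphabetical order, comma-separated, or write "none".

none

Target B = [t=179, t=220].
Intermediaries M with M during B: none.
Union: none.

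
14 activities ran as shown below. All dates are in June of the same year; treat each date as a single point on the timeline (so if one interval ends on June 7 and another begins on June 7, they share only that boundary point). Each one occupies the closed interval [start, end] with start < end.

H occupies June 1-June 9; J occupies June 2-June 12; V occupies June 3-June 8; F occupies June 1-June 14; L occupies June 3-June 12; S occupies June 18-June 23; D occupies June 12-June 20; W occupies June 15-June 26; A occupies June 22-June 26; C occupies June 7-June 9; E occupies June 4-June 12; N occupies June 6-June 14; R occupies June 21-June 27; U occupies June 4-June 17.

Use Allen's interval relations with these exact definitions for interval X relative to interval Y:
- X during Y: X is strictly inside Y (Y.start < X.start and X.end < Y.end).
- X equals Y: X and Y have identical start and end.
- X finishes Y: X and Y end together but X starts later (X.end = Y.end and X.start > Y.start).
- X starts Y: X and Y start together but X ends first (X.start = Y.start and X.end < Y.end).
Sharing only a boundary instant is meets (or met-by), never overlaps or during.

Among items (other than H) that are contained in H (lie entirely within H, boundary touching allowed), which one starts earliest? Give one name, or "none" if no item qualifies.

Target H = [June 1, June 9].
A [June 22, June 26] → after → excluded.
C [June 7, June 9] → finishes → candidate.
D [June 12, June 20] → after → excluded.
E [June 4, June 12] → overlapped-by → excluded.
F [June 1, June 14] → started-by → excluded.
J [June 2, June 12] → overlapped-by → excluded.
L [June 3, June 12] → overlapped-by → excluded.
N [June 6, June 14] → overlapped-by → excluded.
R [June 21, June 27] → after → excluded.
S [June 18, June 23] → after → excluded.
U [June 4, June 17] → overlapped-by → excluded.
V [June 3, June 8] → during → candidate.
W [June 15, June 26] → after → excluded.
Among candidates, earliest start is June 3 → V.

V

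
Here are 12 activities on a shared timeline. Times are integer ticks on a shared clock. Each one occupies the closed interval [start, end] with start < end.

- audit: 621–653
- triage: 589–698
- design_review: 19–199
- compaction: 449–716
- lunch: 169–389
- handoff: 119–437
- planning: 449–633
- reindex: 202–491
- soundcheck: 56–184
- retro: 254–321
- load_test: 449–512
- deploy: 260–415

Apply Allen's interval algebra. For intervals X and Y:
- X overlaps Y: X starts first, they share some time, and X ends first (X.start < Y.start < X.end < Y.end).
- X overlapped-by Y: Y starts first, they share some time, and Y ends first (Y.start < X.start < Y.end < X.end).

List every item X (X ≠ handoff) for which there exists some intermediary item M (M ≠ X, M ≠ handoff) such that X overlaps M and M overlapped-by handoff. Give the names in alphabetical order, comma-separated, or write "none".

Target handoff = [119, 437].
Intermediaries M with M overlapped-by handoff: reindex.
Via reindex — items with X overlaps reindex: lunch.
Union: lunch.

lunch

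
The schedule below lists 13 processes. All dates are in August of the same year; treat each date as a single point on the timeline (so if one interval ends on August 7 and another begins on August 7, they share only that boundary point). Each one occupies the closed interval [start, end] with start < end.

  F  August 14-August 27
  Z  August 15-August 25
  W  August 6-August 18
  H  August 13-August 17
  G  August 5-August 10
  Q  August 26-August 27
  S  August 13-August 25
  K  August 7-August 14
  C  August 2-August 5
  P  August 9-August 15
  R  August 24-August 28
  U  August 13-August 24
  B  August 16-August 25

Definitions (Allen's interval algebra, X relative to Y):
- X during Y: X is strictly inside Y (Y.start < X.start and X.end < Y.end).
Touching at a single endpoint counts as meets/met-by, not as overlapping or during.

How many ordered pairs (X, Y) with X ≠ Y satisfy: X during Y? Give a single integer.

6

Checking all 156 ordered pairs for relation 'during'; matching pairs in alphabetical order:
(B, F): B during F ✓
(H, W): H during W ✓
(K, W): K during W ✓
(P, W): P during W ✓
(Q, R): Q during R ✓
(Z, F): Z during F ✓
Count: 6.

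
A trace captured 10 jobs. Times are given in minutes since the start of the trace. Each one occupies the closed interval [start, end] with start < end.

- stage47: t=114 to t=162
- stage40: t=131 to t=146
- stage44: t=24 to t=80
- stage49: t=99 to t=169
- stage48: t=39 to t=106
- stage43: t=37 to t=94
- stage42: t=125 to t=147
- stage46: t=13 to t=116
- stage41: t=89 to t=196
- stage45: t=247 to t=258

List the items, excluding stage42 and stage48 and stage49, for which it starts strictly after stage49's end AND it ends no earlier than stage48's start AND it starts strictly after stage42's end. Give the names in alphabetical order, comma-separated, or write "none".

Conditions: its start is strictly after stage49's end (X.start > t=169) AND its end is no earlier than stage48's start (X.end >= t=39) AND its start is strictly after stage42's end (X.start > t=147).
stage40: start t=131 > t=169? ✗; end t=146 >= t=39? ✓; start t=131 > t=147? ✗ → no.
stage41: start t=89 > t=169? ✗; end t=196 >= t=39? ✓; start t=89 > t=147? ✗ → no.
stage43: start t=37 > t=169? ✗; end t=94 >= t=39? ✓; start t=37 > t=147? ✗ → no.
stage44: start t=24 > t=169? ✗; end t=80 >= t=39? ✓; start t=24 > t=147? ✗ → no.
stage45: start t=247 > t=169? ✓; end t=258 >= t=39? ✓; start t=247 > t=147? ✓ → yes.
stage46: start t=13 > t=169? ✗; end t=116 >= t=39? ✓; start t=13 > t=147? ✗ → no.
stage47: start t=114 > t=169? ✗; end t=162 >= t=39? ✓; start t=114 > t=147? ✗ → no.
Result: stage45.

stage45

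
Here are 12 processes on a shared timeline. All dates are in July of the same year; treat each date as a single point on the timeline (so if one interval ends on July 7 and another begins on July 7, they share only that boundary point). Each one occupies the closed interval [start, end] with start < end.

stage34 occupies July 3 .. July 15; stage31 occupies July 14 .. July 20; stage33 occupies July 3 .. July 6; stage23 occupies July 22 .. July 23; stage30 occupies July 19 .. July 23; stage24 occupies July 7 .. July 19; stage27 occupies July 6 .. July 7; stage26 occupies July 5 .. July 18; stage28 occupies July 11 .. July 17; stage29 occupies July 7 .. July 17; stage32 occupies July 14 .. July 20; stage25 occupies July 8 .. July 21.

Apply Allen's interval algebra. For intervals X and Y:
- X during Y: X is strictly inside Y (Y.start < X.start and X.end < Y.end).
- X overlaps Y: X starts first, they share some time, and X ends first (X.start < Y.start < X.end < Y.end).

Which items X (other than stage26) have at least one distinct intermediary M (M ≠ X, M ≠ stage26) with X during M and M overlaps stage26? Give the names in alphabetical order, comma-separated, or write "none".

stage27

Target stage26 = [July 5, July 18].
Intermediaries M with M overlaps stage26: stage33, stage34.
Via stage33 — items with X during stage33: none.
Via stage34 — items with X during stage34: stage27.
Union: stage27.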